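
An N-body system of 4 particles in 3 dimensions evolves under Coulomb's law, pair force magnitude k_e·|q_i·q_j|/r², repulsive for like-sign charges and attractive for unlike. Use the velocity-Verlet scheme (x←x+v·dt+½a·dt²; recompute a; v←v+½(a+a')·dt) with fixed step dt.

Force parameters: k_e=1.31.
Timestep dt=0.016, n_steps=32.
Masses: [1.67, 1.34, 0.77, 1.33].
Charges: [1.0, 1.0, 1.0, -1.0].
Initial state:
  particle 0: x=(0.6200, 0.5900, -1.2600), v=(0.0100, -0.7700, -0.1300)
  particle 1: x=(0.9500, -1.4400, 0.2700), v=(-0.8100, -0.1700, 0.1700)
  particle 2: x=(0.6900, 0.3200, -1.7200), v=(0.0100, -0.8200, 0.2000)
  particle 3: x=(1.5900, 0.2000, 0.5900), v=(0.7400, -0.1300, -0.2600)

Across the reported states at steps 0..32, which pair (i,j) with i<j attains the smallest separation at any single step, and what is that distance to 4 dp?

pair (0,2), distance 0.5342

step 0: x0=(0.6200, 0.5900, -1.2600) x1=(0.9500, -1.4400, 0.2700) x2=(0.6900, 0.3200, -1.7200) x3=(1.5900, 0.2000, 0.5900)
step 1: x0=(0.6201, 0.5779, -1.2618) x1=(0.9371, -1.4427, 0.2728) x2=(0.6903, 0.3065, -1.7174) x3=(1.6018, 0.1979, 0.5858)
step 2: x0=(0.6202, 0.5661, -1.2629) x1=(0.9242, -1.4454, 0.2756) x2=(0.6908, 0.2923, -1.7161) x3=(1.6135, 0.1957, 0.5815)
step 3: x0=(0.6201, 0.5547, -1.2635) x1=(0.9113, -1.4481, 0.2784) x2=(0.6915, 0.2773, -1.7161) x3=(1.6252, 0.1935, 0.5771)
step 4: x0=(0.6200, 0.5437, -1.2634) x1=(0.8985, -1.4507, 0.2814) x2=(0.6924, 0.2616, -1.7174) x3=(1.6368, 0.1912, 0.5726)
step 5: x0=(0.6199, 0.5331, -1.2627) x1=(0.8857, -1.4534, 0.2844) x2=(0.6936, 0.2452, -1.7199) x3=(1.6483, 0.1889, 0.5680)
step 6: x0=(0.6196, 0.5228, -1.2615) x1=(0.8729, -1.4560, 0.2875) x2=(0.6949, 0.2280, -1.7236) x3=(1.6598, 0.1865, 0.5632)
step 7: x0=(0.6193, 0.5129, -1.2596) x1=(0.8602, -1.4587, 0.2906) x2=(0.6965, 0.2101, -1.7284) x3=(1.6711, 0.1840, 0.5584)
step 8: x0=(0.6189, 0.5034, -1.2573) x1=(0.8475, -1.4613, 0.2938) x2=(0.6983, 0.1915, -1.7344) x3=(1.6824, 0.1815, 0.5536)
step 9: x0=(0.6184, 0.4942, -1.2544) x1=(0.8349, -1.4639, 0.2970) x2=(0.7003, 0.1722, -1.7415) x3=(1.6937, 0.1789, 0.5486)
step 10: x0=(0.6179, 0.4854, -1.2510) x1=(0.8223, -1.4665, 0.3003) x2=(0.7026, 0.1523, -1.7496) x3=(1.7048, 0.1763, 0.5435)
step 11: x0=(0.6174, 0.4768, -1.2471) x1=(0.8097, -1.4690, 0.3037) x2=(0.7050, 0.1318, -1.7587) x3=(1.7159, 0.1736, 0.5383)
step 12: x0=(0.6167, 0.4686, -1.2428) x1=(0.7972, -1.4716, 0.3072) x2=(0.7075, 0.1107, -1.7686) x3=(1.7268, 0.1709, 0.5330)
step 13: x0=(0.6161, 0.4607, -1.2381) x1=(0.7847, -1.4742, 0.3107) x2=(0.7103, 0.0890, -1.7795) x3=(1.7377, 0.1681, 0.5277)
step 14: x0=(0.6153, 0.4530, -1.2330) x1=(0.7722, -1.4768, 0.3142) x2=(0.7132, 0.0668, -1.7911) x3=(1.7486, 0.1652, 0.5222)
step 15: x0=(0.6146, 0.4456, -1.2276) x1=(0.7598, -1.4793, 0.3179) x2=(0.7163, 0.0442, -1.8034) x3=(1.7593, 0.1624, 0.5167)
step 16: x0=(0.6138, 0.4384, -1.2217) x1=(0.7474, -1.4819, 0.3216) x2=(0.7195, 0.0211, -1.8165) x3=(1.7700, 0.1594, 0.5110)
step 17: x0=(0.6130, 0.4315, -1.2156) x1=(0.7351, -1.4845, 0.3253) x2=(0.7229, -0.0025, -1.8302) x3=(1.7806, 0.1564, 0.5053)
step 18: x0=(0.6121, 0.4248, -1.2092) x1=(0.7228, -1.4870, 0.3291) x2=(0.7264, -0.0264, -1.8445) x3=(1.7910, 0.1534, 0.4995)
step 19: x0=(0.6113, 0.4183, -1.2025) x1=(0.7105, -1.4896, 0.3330) x2=(0.7301, -0.0506, -1.8593) x3=(1.8015, 0.1503, 0.4936)
step 20: x0=(0.6104, 0.4120, -1.1955) x1=(0.6983, -1.4921, 0.3369) x2=(0.7338, -0.0753, -1.8747) x3=(1.8118, 0.1471, 0.4876)
step 21: x0=(0.6095, 0.4059, -1.1883) x1=(0.6861, -1.4947, 0.3409) x2=(0.7377, -0.1002, -1.8906) x3=(1.8220, 0.1439, 0.4815)
step 22: x0=(0.6086, 0.3999, -1.1809) x1=(0.6740, -1.4972, 0.3450) x2=(0.7417, -0.1254, -1.9069) x3=(1.8322, 0.1407, 0.4754)
step 23: x0=(0.6076, 0.3941, -1.1733) x1=(0.6618, -1.4998, 0.3491) x2=(0.7458, -0.1509, -1.9236) x3=(1.8423, 0.1374, 0.4691)
step 24: x0=(0.6067, 0.3885, -1.1654) x1=(0.6498, -1.5023, 0.3533) x2=(0.7500, -0.1766, -1.9408) x3=(1.8522, 0.1341, 0.4628)
step 25: x0=(0.6058, 0.3830, -1.1574) x1=(0.6377, -1.5049, 0.3576) x2=(0.7543, -0.2026, -1.9583) x3=(1.8622, 0.1307, 0.4564)
step 26: x0=(0.6048, 0.3776, -1.1492) x1=(0.6257, -1.5074, 0.3619) x2=(0.7587, -0.2288, -1.9761) x3=(1.8720, 0.1273, 0.4499)
step 27: x0=(0.6039, 0.3724, -1.1408) x1=(0.6137, -1.5100, 0.3662) x2=(0.7632, -0.2551, -1.9943) x3=(1.8817, 0.1238, 0.4434)
step 28: x0=(0.6030, 0.3673, -1.1323) x1=(0.6018, -1.5126, 0.3707) x2=(0.7677, -0.2817, -2.0127) x3=(1.8913, 0.1203, 0.4367)
step 29: x0=(0.6021, 0.3623, -1.1236) x1=(0.5899, -1.5151, 0.3751) x2=(0.7724, -0.3084, -2.0315) x3=(1.9009, 0.1167, 0.4300)
step 30: x0=(0.6011, 0.3575, -1.1148) x1=(0.5780, -1.5177, 0.3797) x2=(0.7771, -0.3353, -2.0505) x3=(1.9103, 0.1131, 0.4232)
step 31: x0=(0.6002, 0.3527, -1.1059) x1=(0.5661, -1.5203, 0.3843) x2=(0.7819, -0.3624, -2.0698) x3=(1.9197, 0.1095, 0.4163)
step 32: x0=(0.5993, 0.3480, -1.0968) x1=(0.5543, -1.5229, 0.3890) x2=(0.7867, -0.3896, -2.0893) x3=(1.9290, 0.1058, 0.4094)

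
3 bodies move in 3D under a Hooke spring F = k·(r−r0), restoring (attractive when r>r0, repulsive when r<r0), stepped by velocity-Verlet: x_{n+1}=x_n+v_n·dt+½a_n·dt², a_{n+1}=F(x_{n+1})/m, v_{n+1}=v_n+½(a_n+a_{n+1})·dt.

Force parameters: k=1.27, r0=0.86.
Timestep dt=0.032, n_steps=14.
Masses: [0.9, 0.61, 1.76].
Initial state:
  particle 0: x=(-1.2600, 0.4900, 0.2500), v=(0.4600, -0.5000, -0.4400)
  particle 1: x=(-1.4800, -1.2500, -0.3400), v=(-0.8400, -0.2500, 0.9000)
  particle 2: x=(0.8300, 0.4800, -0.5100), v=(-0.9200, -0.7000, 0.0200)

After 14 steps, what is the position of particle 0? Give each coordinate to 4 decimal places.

(-0.9349, 0.1502, -0.0270)

step 0: x0=(-1.2600, 0.4900, 0.2500) x1=(-1.4800, -1.2500, -0.3400) x2=(0.8300, 0.4800, -0.5100)
step 1: x0=(-1.2444, 0.4733, 0.2354) x1=(-1.5050, -1.2557, -0.3110) x2=(0.7995, 0.4572, -0.5091)
step 2: x0=(-1.2273, 0.4553, 0.2196) x1=(-1.5263, -1.2569, -0.2817) x2=(0.7669, 0.4334, -0.5079)
step 3: x0=(-1.2087, 0.4360, 0.2029) x1=(-1.5438, -1.2537, -0.2521) x2=(0.7322, 0.4088, -0.5061)
step 4: x0=(-1.1886, 0.4154, 0.1853) x1=(-1.5576, -1.2461, -0.2224) x2=(0.6955, 0.3834, -0.5040)
step 5: x0=(-1.1673, 0.3935, 0.1667) x1=(-1.5677, -1.2343, -0.1927) x2=(0.6569, 0.3571, -0.5014)
step 6: x0=(-1.1448, 0.3704, 0.1474) x1=(-1.5741, -1.2185, -0.1631) x2=(0.6163, 0.3301, -0.4983)
step 7: x0=(-1.1213, 0.3462, 0.1274) x1=(-1.5768, -1.1987, -0.1336) x2=(0.5740, 0.3023, -0.4949)
step 8: x0=(-1.0967, 0.3209, 0.1067) x1=(-1.5760, -1.1753, -0.1044) x2=(0.5300, 0.2737, -0.4910)
step 9: x0=(-1.0713, 0.2946, 0.0854) x1=(-1.5717, -1.1483, -0.0755) x2=(0.4843, 0.2445, -0.4867)
step 10: x0=(-1.0452, 0.2673, 0.0636) x1=(-1.5641, -1.1180, -0.0471) x2=(0.4370, 0.2146, -0.4820)
step 11: x0=(-1.0183, 0.2391, 0.0414) x1=(-1.5532, -1.0847, -0.0191) x2=(0.3883, 0.1841, -0.4769)
step 12: x0=(-0.9910, 0.2102, 0.0189) x1=(-1.5393, -1.0484, 0.0082) x2=(0.3382, 0.1530, -0.4714)
step 13: x0=(-0.9631, 0.1805, -0.0040) x1=(-1.5224, -1.0096, 0.0350) x2=(0.2869, 0.1213, -0.4656)
step 14: x0=(-0.9349, 0.1502, -0.0270) x1=(-1.5028, -0.9685, 0.0610) x2=(0.2344, 0.0892, -0.4594)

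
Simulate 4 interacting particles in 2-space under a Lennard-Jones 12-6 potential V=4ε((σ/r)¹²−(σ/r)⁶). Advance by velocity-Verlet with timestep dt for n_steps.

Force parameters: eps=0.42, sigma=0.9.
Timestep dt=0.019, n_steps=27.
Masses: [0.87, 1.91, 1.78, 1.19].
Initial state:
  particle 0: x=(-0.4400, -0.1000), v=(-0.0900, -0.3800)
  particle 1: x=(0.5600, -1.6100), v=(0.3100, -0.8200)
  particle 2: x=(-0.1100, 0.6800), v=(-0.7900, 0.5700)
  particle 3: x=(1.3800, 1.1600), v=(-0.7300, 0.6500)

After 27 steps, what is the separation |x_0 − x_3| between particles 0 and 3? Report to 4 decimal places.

step 0: x0=(-0.4400, -0.1000) x1=(0.5600, -1.6100) x2=(-0.1100, 0.6800) x3=(1.3800, 1.1600)
step 1: x0=(-0.4443, -0.1134) x1=(0.5659, -1.6256) x2=(-0.1237, 0.6938) x3=(1.3661, 1.1723)
step 2: x0=(-0.4518, -0.1350) x1=(0.5718, -1.6411) x2=(-0.1358, 0.7117) x3=(1.3521, 1.1847)
step 3: x0=(-0.4608, -0.1606) x1=(0.5776, -1.6567) x2=(-0.1471, 0.7315) x3=(1.3381, 1.1969)
step 4: x0=(-0.4703, -0.1878) x1=(0.5835, -1.6722) x2=(-0.1581, 0.7521) x3=(1.3240, 1.2092)
step 5: x0=(-0.4799, -0.2152) x1=(0.5893, -1.6877) x2=(-0.1690, 0.7728) x3=(1.3098, 1.2214)
step 6: x0=(-0.4894, -0.2425) x1=(0.5952, -1.7032) x2=(-0.1799, 0.7935) x3=(1.2955, 1.2337)
step 7: x0=(-0.4987, -0.2694) x1=(0.6010, -1.7187) x2=(-0.1909, 0.8139) x3=(1.2812, 1.2459)
step 8: x0=(-0.5079, -0.2958) x1=(0.6068, -1.7342) x2=(-0.2018, 0.8341) x3=(1.2668, 1.2580)
step 9: x0=(-0.5169, -0.3218) x1=(0.6127, -1.7496) x2=(-0.2127, 0.8542) x3=(1.2523, 1.2702)
step 10: x0=(-0.5259, -0.3475) x1=(0.6185, -1.7651) x2=(-0.2237, 0.8741) x3=(1.2378, 1.2823)
step 11: x0=(-0.5347, -0.3730) x1=(0.6242, -1.7805) x2=(-0.2346, 0.8938) x3=(1.2232, 1.2944)
step 12: x0=(-0.5434, -0.3981) x1=(0.6300, -1.7959) x2=(-0.2455, 0.9134) x3=(1.2084, 1.3064)
step 13: x0=(-0.5521, -0.4231) x1=(0.6358, -1.8114) x2=(-0.2564, 0.9329) x3=(1.1936, 1.3185)
step 14: x0=(-0.5607, -0.4479) x1=(0.6416, -1.8268) x2=(-0.2672, 0.9524) x3=(1.1787, 1.3305)
step 15: x0=(-0.5692, -0.4725) x1=(0.6473, -1.8421) x2=(-0.2780, 0.9718) x3=(1.1638, 1.3425)
step 16: x0=(-0.5777, -0.4971) x1=(0.6531, -1.8575) x2=(-0.2887, 0.9911) x3=(1.1487, 1.3545)
step 17: x0=(-0.5862, -0.5216) x1=(0.6588, -1.8729) x2=(-0.2994, 1.0104) x3=(1.1336, 1.3664)
step 18: x0=(-0.5946, -0.5459) x1=(0.6645, -1.8882) x2=(-0.3101, 1.0297) x3=(1.1183, 1.3783)
step 19: x0=(-0.6029, -0.5703) x1=(0.6703, -1.9036) x2=(-0.3206, 1.0489) x3=(1.1030, 1.3902)
step 20: x0=(-0.6113, -0.5946) x1=(0.6760, -1.9189) x2=(-0.3312, 1.0681) x3=(1.0875, 1.4021)
step 21: x0=(-0.6196, -0.6188) x1=(0.6817, -1.9342) x2=(-0.3416, 1.0874) x3=(1.0720, 1.4139)
step 22: x0=(-0.6279, -0.6431) x1=(0.6874, -1.9495) x2=(-0.3520, 1.1066) x3=(1.0563, 1.4258)
step 23: x0=(-0.6361, -0.6673) x1=(0.6930, -1.9648) x2=(-0.3623, 1.1258) x3=(1.0406, 1.4376)
step 24: x0=(-0.6443, -0.6915) x1=(0.6987, -1.9801) x2=(-0.3726, 1.1450) x3=(1.0247, 1.4493)
step 25: x0=(-0.6525, -0.7157) x1=(0.7044, -1.9954) x2=(-0.3828, 1.1642) x3=(1.0087, 1.4611)
step 26: x0=(-0.6607, -0.7398) x1=(0.7100, -2.0107) x2=(-0.3929, 1.1834) x3=(0.9926, 1.4728)
step 27: x0=(-0.6688, -0.7640) x1=(0.7157, -2.0260) x2=(-0.4029, 1.2027) x3=(0.9764, 1.4845)

2.7861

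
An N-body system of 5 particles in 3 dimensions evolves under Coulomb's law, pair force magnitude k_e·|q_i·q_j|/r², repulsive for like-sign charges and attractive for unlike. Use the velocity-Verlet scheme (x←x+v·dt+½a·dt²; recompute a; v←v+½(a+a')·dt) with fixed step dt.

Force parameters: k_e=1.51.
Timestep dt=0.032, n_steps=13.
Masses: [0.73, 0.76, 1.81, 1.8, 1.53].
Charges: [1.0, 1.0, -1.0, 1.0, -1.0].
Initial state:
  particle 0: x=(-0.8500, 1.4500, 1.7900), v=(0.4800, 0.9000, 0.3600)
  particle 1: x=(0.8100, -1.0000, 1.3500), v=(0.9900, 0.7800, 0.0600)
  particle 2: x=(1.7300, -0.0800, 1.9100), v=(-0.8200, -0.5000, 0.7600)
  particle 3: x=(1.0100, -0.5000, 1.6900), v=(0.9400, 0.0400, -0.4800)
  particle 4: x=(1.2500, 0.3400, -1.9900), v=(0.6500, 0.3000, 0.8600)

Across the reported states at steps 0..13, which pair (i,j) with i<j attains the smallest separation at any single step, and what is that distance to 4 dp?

step 0: x0=(-0.8500, 1.4500, 1.7900) x1=(0.8100, -1.0000, 1.3500) x2=(1.7300, -0.0800, 1.9100) x3=(1.0100, -0.5000, 1.6900) x4=(1.2500, 0.3400, -1.9900)
step 1: x0=(-0.8347, 1.4789, 1.8015) x1=(0.8413, -0.9767, 1.3507) x2=(1.7031, -0.0964, 1.9341) x3=(1.0409, -0.4976, 1.6753) x4=(1.2708, 0.3496, -1.9624)
step 2: x0=(-0.8194, 1.5081, 1.8130) x1=(0.8717, -0.9572, 1.3488) x2=(1.6748, -0.1137, 1.9577) x3=(1.0738, -0.4929, 1.6622) x4=(1.2915, 0.3592, -1.9347)
step 3: x0=(-0.8043, 1.5375, 1.8244) x1=(0.9009, -0.9414, 1.3442) x2=(1.6450, -0.1319, 1.9805) x3=(1.1086, -0.4857, 1.6508) x4=(1.3122, 0.3687, -1.9069)
step 4: x0=(-0.7891, 1.5671, 1.8358) x1=(0.9290, -0.9295, 1.3371) x2=(1.6136, -0.1513, 2.0024) x3=(1.1456, -0.4758, 1.6415) x4=(1.3328, 0.3782, -1.8789)
step 5: x0=(-0.7741, 1.5970, 1.8472) x1=(0.9558, -0.9215, 1.3274) x2=(1.5805, -0.1719, 2.0230) x3=(1.1850, -0.4631, 1.6343) x4=(1.3534, 0.3877, -1.8509)
step 6: x0=(-0.7591, 1.6270, 1.8586) x1=(0.9813, -0.9171, 1.3154) x2=(1.5456, -0.1938, 2.0419) x3=(1.2267, -0.4476, 1.6297) x4=(1.3740, 0.3971, -1.8227)
step 7: x0=(-0.7442, 1.6572, 1.8700) x1=(1.0054, -0.9159, 1.3014) x2=(1.5090, -0.2171, 2.0587) x3=(1.2708, -0.4293, 1.6280) x4=(1.3945, 0.4066, -1.7943)
step 8: x0=(-0.7293, 1.6876, 1.8813) x1=(1.0284, -0.9176, 1.2857) x2=(1.4707, -0.2420, 2.0728) x3=(1.3172, -0.4083, 1.6297) x4=(1.4150, 0.4160, -1.7658)
step 9: x0=(-0.7144, 1.7181, 1.8927) x1=(1.0503, -0.9217, 1.2687) x2=(1.4310, -0.2683, 2.0833) x3=(1.3655, -0.3848, 1.6353) x4=(1.4354, 0.4253, -1.7372)
step 10: x0=(-0.6996, 1.7487, 1.9040) x1=(1.0711, -0.9278, 1.2507) x2=(1.3904, -0.2960, 2.0897) x3=(1.4151, -0.3592, 1.6454) x4=(1.4558, 0.4347, -1.7084)
step 11: x0=(-0.6849, 1.7795, 1.9153) x1=(1.0911, -0.9356, 1.2321) x2=(1.3498, -0.3246, 2.0913) x3=(1.4652, -0.3320, 1.6604) x4=(1.4762, 0.4440, -1.6795)
step 12: x0=(-0.6702, 1.8104, 1.9266) x1=(1.1102, -0.9446, 1.2131) x2=(1.3100, -0.3537, 2.0883) x3=(1.5148, -0.3038, 1.6801) x4=(1.4965, 0.4533, -1.6505)
step 13: x0=(-0.6555, 1.8414, 1.9378) x1=(1.1286, -0.9546, 1.1939) x2=(1.2719, -0.3826, 2.0812) x3=(1.5632, -0.2753, 1.7040) x4=(1.5168, 0.4625, -1.6213)

pair (2,3), distance 0.4462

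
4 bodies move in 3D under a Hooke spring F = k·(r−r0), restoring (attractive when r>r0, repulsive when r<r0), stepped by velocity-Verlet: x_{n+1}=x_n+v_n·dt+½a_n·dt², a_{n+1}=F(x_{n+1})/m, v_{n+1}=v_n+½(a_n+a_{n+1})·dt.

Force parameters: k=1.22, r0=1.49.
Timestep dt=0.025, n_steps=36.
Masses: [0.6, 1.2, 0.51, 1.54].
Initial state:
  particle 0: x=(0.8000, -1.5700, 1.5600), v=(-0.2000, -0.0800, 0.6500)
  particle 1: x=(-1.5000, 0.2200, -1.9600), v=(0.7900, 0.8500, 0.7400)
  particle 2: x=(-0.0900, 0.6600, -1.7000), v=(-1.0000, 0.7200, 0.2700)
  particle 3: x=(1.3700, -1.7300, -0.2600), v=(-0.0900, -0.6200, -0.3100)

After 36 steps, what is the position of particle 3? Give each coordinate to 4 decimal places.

(0.6252, -1.5546, -0.7847)

step 0: x0=(0.8000, -1.5700, 1.5600) x1=(-1.5000, 0.2200, -1.9600) x2=(-0.0900, 0.6600, -1.7000) x3=(1.3700, -1.7300, -0.2600)
step 1: x0=(0.7937, -1.5704, 1.5732) x1=(-1.4792, 0.2405, -1.9404) x2=(-0.1140, 0.6760, -1.6911) x3=(1.3671, -1.7449, -0.2681)
step 2: x0=(0.7850, -1.5674, 1.5802) x1=(-1.4563, 0.2594, -1.9187) x2=(-0.1359, 0.6880, -1.6781) x3=(1.3629, -1.7585, -0.2769)
step 3: x0=(0.7737, -1.5611, 1.5810) x1=(-1.4315, 0.2768, -1.8948) x2=(-0.1557, 0.6959, -1.6607) x3=(1.3573, -1.7709, -0.2863)
step 4: x0=(0.7600, -1.5516, 1.5757) x1=(-1.4046, 0.2925, -1.8689) x2=(-0.1732, 0.6998, -1.6392) x3=(1.3505, -1.7819, -0.2963)
step 5: x0=(0.7439, -1.5387, 1.5643) x1=(-1.3760, 0.3067, -1.8409) x2=(-0.1883, 0.6996, -1.6136) x3=(1.3423, -1.7916, -0.3070)
step 6: x0=(0.7255, -1.5226, 1.5469) x1=(-1.3455, 0.3192, -1.8109) x2=(-0.2010, 0.6955, -1.5838) x3=(1.3329, -1.8001, -0.3182)
step 7: x0=(0.7048, -1.5032, 1.5237) x1=(-1.3132, 0.3301, -1.7790) x2=(-0.2113, 0.6874, -1.5501) x3=(1.3221, -1.8072, -0.3299)
step 8: x0=(0.6819, -1.4808, 1.4947) x1=(-1.2794, 0.3393, -1.7451) x2=(-0.2191, 0.6754, -1.5125) x3=(1.3101, -1.8129, -0.3422)
step 9: x0=(0.6569, -1.4552, 1.4602) x1=(-1.2439, 0.3469, -1.7095) x2=(-0.2244, 0.6597, -1.4711) x3=(1.2969, -1.8174, -0.3550)
step 10: x0=(0.6299, -1.4267, 1.4203) x1=(-1.2070, 0.3530, -1.6722) x2=(-0.2271, 0.6404, -1.4260) x3=(1.2825, -1.8205, -0.3683)
step 11: x0=(0.6009, -1.3954, 1.3753) x1=(-1.1687, 0.3574, -1.6332) x2=(-0.2273, 0.6175, -1.3775) x3=(1.2669, -1.8224, -0.3820)
step 12: x0=(0.5702, -1.3613, 1.3254) x1=(-1.1291, 0.3603, -1.5926) x2=(-0.2250, 0.5912, -1.3257) x3=(1.2502, -1.8229, -0.3961)
step 13: x0=(0.5377, -1.3246, 1.2709) x1=(-1.0882, 0.3616, -1.5506) x2=(-0.2202, 0.5616, -1.2708) x3=(1.2323, -1.8223, -0.4105)
step 14: x0=(0.5037, -1.2855, 1.2121) x1=(-1.0463, 0.3615, -1.5072) x2=(-0.2130, 0.5290, -1.2129) x3=(1.2134, -1.8203, -0.4253)
step 15: x0=(0.4683, -1.2441, 1.1492) x1=(-1.0034, 0.3599, -1.4625) x2=(-0.2033, 0.4934, -1.1523) x3=(1.1935, -1.8172, -0.4405)
step 16: x0=(0.4316, -1.2007, 1.0826) x1=(-0.9595, 0.3569, -1.4167) x2=(-0.1914, 0.4551, -1.0892) x3=(1.1725, -1.8129, -0.4559)
step 17: x0=(0.3937, -1.1553, 1.0127) x1=(-0.9148, 0.3526, -1.3699) x2=(-0.1771, 0.4142, -1.0237) x3=(1.1507, -1.8074, -0.4716)
step 18: x0=(0.3548, -1.1081, 0.9398) x1=(-0.8694, 0.3471, -1.3222) x2=(-0.1608, 0.3708, -0.9561) x3=(1.1279, -1.8009, -0.4875)
step 19: x0=(0.3150, -1.0595, 0.8642) x1=(-0.8233, 0.3404, -1.2736) x2=(-0.1424, 0.3253, -0.8866) x3=(1.1044, -1.7933, -0.5037)
step 20: x0=(0.2745, -1.0095, 0.7863) x1=(-0.7767, 0.3326, -1.2245) x2=(-0.1221, 0.2778, -0.8155) x3=(1.0800, -1.7847, -0.5200)
step 21: x0=(0.2333, -0.9585, 0.7065) x1=(-0.7296, 0.3238, -1.1748) x2=(-0.1000, 0.2285, -0.7429) x3=(1.0549, -1.7752, -0.5364)
step 22: x0=(0.1918, -0.9066, 0.6251) x1=(-0.6821, 0.3141, -1.1247) x2=(-0.0763, 0.1776, -0.6692) x3=(1.0292, -1.7648, -0.5529)
step 23: x0=(0.1499, -0.8541, 0.5426) x1=(-0.6342, 0.3036, -1.0743) x2=(-0.0512, 0.1253, -0.5945) x3=(1.0028, -1.7535, -0.5695)
step 24: x0=(0.1078, -0.8013, 0.4593) x1=(-0.5861, 0.2925, -1.0237) x2=(-0.0248, 0.0719, -0.5191) x3=(0.9759, -1.7414, -0.5862)
step 25: x0=(0.0657, -0.7484, 0.3755) x1=(-0.5378, 0.2807, -0.9731) x2=(0.0028, 0.0176, -0.4433) x3=(0.9484, -1.7286, -0.6029)
step 26: x0=(0.0235, -0.6957, 0.2917) x1=(-0.4893, 0.2684, -0.9225) x2=(0.0313, -0.0374, -0.3672) x3=(0.9205, -1.7152, -0.6197)
step 27: x0=(-0.0186, -0.6435, 0.2082) x1=(-0.4407, 0.2558, -0.8720) x2=(0.0609, -0.0927, -0.2912) x3=(0.8922, -1.7011, -0.6364)
step 28: x0=(-0.0607, -0.5921, 0.1252) x1=(-0.3920, 0.2428, -0.8218) x2=(0.0913, -0.1480, -0.2153) x3=(0.8635, -1.6865, -0.6531)
step 29: x0=(-0.1029, -0.5419, 0.0429) x1=(-0.3433, 0.2297, -0.7719) x2=(0.1228, -0.2030, -0.1397) x3=(0.8345, -1.6713, -0.6697)
step 30: x0=(-0.1457, -0.4931, -0.0385) x1=(-0.2946, 0.2165, -0.7225) x2=(0.1557, -0.2576, -0.0641) x3=(0.8052, -1.6557, -0.6863)
step 31: x0=(-0.1893, -0.4458, -0.1195) x1=(-0.2459, 0.2033, -0.6734) x2=(0.1904, -0.3118, 0.0118) x3=(0.7757, -1.6397, -0.7029)
step 32: x0=(-0.2340, -0.3996, -0.2005) x1=(-0.1972, 0.1903, -0.6249) x2=(0.2270, -0.3661, 0.0886) x3=(0.7459, -1.6233, -0.7193)
step 33: x0=(-0.2796, -0.3545, -0.2816) x1=(-0.1484, 0.1775, -0.5769) x2=(0.2651, -0.4209, 0.1667) x3=(0.7160, -1.6066, -0.7358)
step 34: x0=(-0.3261, -0.3104, -0.3629) x1=(-0.0995, 0.1651, -0.5294) x2=(0.3044, -0.4762, 0.2460) x3=(0.6859, -1.5895, -0.7521)
step 35: x0=(-0.3735, -0.2673, -0.4443) x1=(-0.0503, 0.1531, -0.4823) x2=(0.3446, -0.5320, 0.3262) x3=(0.6556, -1.5722, -0.7684)
step 36: x0=(-0.4218, -0.2253, -0.5262) x1=(-0.0008, 0.1414, -0.4354) x2=(0.3854, -0.5885, 0.4072) x3=(0.6252, -1.5546, -0.7847)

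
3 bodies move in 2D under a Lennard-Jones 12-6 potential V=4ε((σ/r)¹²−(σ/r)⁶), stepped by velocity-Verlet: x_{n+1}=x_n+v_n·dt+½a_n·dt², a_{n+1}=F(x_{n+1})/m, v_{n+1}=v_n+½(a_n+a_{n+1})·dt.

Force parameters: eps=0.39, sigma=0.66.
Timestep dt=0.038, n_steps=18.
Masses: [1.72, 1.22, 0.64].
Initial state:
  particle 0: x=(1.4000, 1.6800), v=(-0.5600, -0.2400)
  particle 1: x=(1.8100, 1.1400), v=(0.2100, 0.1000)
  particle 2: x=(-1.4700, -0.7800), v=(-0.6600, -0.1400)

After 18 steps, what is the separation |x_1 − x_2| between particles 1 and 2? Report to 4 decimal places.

step 0: x0=(1.4000, 1.6800) x1=(1.8100, 1.1400) x2=(-1.4700, -0.7800)
step 1: x0=(1.3766, 1.6736) x1=(1.8209, 1.1399) x2=(-1.4951, -0.7853)
step 2: x0=(1.3507, 1.6703) x1=(1.8354, 1.1355) x2=(-1.5202, -0.7906)
step 3: x0=(1.3241, 1.6678) x1=(1.8509, 1.1301) x2=(-1.5452, -0.7960)
step 4: x0=(1.2978, 1.6649) x1=(1.8660, 1.1250) x2=(-1.5703, -0.8013)
step 5: x0=(1.2722, 1.6614) x1=(1.8801, 1.1209) x2=(-1.5954, -0.8066)
step 6: x0=(1.2475, 1.6571) x1=(1.8929, 1.1180) x2=(-1.6205, -0.8119)
step 7: x0=(1.2237, 1.6520) x1=(1.9044, 1.1161) x2=(-1.6456, -0.8172)
step 8: x0=(1.2008, 1.6462) x1=(1.9147, 1.1151) x2=(-1.6706, -0.8226)
step 9: x0=(1.1786, 1.6399) x1=(1.9239, 1.1150) x2=(-1.6957, -0.8279)
step 10: x0=(1.1572, 1.6331) x1=(1.9322, 1.1156) x2=(-1.7208, -0.8332)
step 11: x0=(1.1364, 1.6258) x1=(1.9394, 1.1168) x2=(-1.7459, -0.8385)
step 12: x0=(1.1162, 1.6181) x1=(1.9458, 1.1185) x2=(-1.7709, -0.8438)
step 13: x0=(1.0966, 1.6101) x1=(1.9515, 1.1208) x2=(-1.7960, -0.8491)
step 14: x0=(1.0775, 1.6018) x1=(1.9564, 1.1234) x2=(-1.8211, -0.8545)
step 15: x0=(1.0588, 1.5933) x1=(1.9606, 1.1264) x2=(-1.8462, -0.8598)
step 16: x0=(1.0407, 1.5845) x1=(1.9643, 1.1297) x2=(-1.8713, -0.8651)
step 17: x0=(1.0229, 1.5755) x1=(1.9673, 1.1333) x2=(-1.8963, -0.8704)
step 18: x0=(1.0055, 1.5663) x1=(1.9698, 1.1372) x2=(-1.9214, -0.8757)

4.3810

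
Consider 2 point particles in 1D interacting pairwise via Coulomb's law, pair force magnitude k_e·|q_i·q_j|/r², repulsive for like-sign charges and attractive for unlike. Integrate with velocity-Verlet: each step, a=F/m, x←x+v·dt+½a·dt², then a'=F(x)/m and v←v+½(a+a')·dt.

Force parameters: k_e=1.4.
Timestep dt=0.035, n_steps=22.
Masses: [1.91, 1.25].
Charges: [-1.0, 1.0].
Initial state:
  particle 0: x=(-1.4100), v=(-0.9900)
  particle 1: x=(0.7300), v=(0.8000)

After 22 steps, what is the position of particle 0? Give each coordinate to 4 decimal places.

(-2.1384)

step 0: x0=(-1.4100) x1=(0.7300)
step 1: x0=(-1.4446) x1=(0.7579)
step 2: x0=(-1.4789) x1=(0.7854)
step 3: x0=(-1.5131) x1=(0.8127)
step 4: x0=(-1.5471) x1=(0.8398)
step 5: x0=(-1.5810) x1=(0.8666)
step 6: x0=(-1.6147) x1=(0.8931)
step 7: x0=(-1.6483) x1=(0.9195)
step 8: x0=(-1.6817) x1=(0.9457)
step 9: x0=(-1.7150) x1=(0.9716)
step 10: x0=(-1.7482) x1=(0.9974)
step 11: x0=(-1.7813) x1=(1.0229)
step 12: x0=(-1.8142) x1=(1.0483)
step 13: x0=(-1.8471) x1=(1.0736)
step 14: x0=(-1.8798) x1=(1.0987)
step 15: x0=(-1.9125) x1=(1.1236)
step 16: x0=(-1.9450) x1=(1.1484)
step 17: x0=(-1.9774) x1=(1.1730)
step 18: x0=(-2.0098) x1=(1.1975)
step 19: x0=(-2.0421) x1=(1.2218)
step 20: x0=(-2.0742) x1=(1.2461)
step 21: x0=(-2.1063) x1=(1.2702)
step 22: x0=(-2.1384) x1=(1.2942)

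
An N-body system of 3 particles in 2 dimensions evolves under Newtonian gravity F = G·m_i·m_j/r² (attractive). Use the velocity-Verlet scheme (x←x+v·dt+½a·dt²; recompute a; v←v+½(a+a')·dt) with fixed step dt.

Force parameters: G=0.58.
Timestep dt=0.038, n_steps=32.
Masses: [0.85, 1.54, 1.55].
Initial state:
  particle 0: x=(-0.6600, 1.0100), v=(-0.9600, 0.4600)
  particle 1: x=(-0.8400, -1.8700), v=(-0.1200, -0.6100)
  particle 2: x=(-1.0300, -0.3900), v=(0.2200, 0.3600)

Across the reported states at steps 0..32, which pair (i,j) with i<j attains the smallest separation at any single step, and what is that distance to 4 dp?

pair (0,2), distance 1.4103

step 0: x0=(-0.6600, 1.0100) x1=(-0.8400, -1.8700) x2=(-1.0300, -0.3900)
step 1: x0=(-0.6966, 1.0271) x1=(-0.8446, -1.8928) x2=(-1.0216, -0.3764)
step 2: x0=(-0.7333, 1.0434) x1=(-0.8492, -1.9151) x2=(-1.0130, -0.3631)
step 3: x0=(-0.7701, 1.0590) x1=(-0.8540, -1.9367) x2=(-1.0043, -0.3499)
step 4: x0=(-0.8071, 1.0738) x1=(-0.8587, -1.9577) x2=(-0.9955, -0.3370)
step 5: x0=(-0.8441, 1.0879) x1=(-0.8635, -1.9781) x2=(-0.9866, -0.3241)
step 6: x0=(-0.8812, 1.1011) x1=(-0.8683, -1.9980) x2=(-0.9776, -0.3114)
step 7: x0=(-0.9184, 1.1136) x1=(-0.8732, -2.0174) x2=(-0.9686, -0.2987)
step 8: x0=(-0.9555, 1.1253) x1=(-0.8781, -2.0363) x2=(-0.9595, -0.2862)
step 9: x0=(-0.9927, 1.1362) x1=(-0.8830, -2.0546) x2=(-0.9504, -0.2736)
step 10: x0=(-1.0298, 1.1463) x1=(-0.8879, -2.0725) x2=(-0.9414, -0.2612)
step 11: x0=(-1.0669, 1.1557) x1=(-0.8928, -2.0899) x2=(-0.9323, -0.2488)
step 12: x0=(-1.1040, 1.1643) x1=(-0.8978, -2.1069) x2=(-0.9232, -0.2364)
step 13: x0=(-1.1409, 1.1721) x1=(-0.9027, -2.1235) x2=(-0.9142, -0.2240)
step 14: x0=(-1.1777, 1.1791) x1=(-0.9077, -2.1396) x2=(-0.9053, -0.2116)
step 15: x0=(-1.2144, 1.1854) x1=(-0.9127, -2.1553) x2=(-0.8964, -0.1993)
step 16: x0=(-1.2509, 1.1910) x1=(-0.9176, -2.1706) x2=(-0.8876, -0.1869)
step 17: x0=(-1.2873, 1.1959) x1=(-0.9226, -2.1855) x2=(-0.8789, -0.1745)
step 18: x0=(-1.3235, 1.2000) x1=(-0.9276, -2.2000) x2=(-0.8703, -0.1621)
step 19: x0=(-1.3594, 1.2034) x1=(-0.9326, -2.2142) x2=(-0.8618, -0.1496)
step 20: x0=(-1.3952, 1.2061) x1=(-0.9375, -2.2279) x2=(-0.8535, -0.1372)
step 21: x0=(-1.4306, 1.2081) x1=(-0.9425, -2.2414) x2=(-0.8452, -0.1247)
step 22: x0=(-1.4659, 1.2095) x1=(-0.9475, -2.2545) x2=(-0.8372, -0.1122)
step 23: x0=(-1.5008, 1.2102) x1=(-0.9524, -2.2672) x2=(-0.8293, -0.0997)
step 24: x0=(-1.5355, 1.2103) x1=(-0.9574, -2.2796) x2=(-0.8215, -0.0872)
step 25: x0=(-1.5698, 1.2098) x1=(-0.9623, -2.2917) x2=(-0.8140, -0.0747)
step 26: x0=(-1.6038, 1.2086) x1=(-0.9672, -2.3035) x2=(-0.8066, -0.0621)
step 27: x0=(-1.6376, 1.2069) x1=(-0.9722, -2.3150) x2=(-0.7994, -0.0495)
step 28: x0=(-1.6709, 1.2046) x1=(-0.9771, -2.3261) x2=(-0.7923, -0.0370)
step 29: x0=(-1.7040, 1.2018) x1=(-0.9820, -2.3370) x2=(-0.7855, -0.0244)
step 30: x0=(-1.7367, 1.1984) x1=(-0.9869, -2.3475) x2=(-0.7789, -0.0118)
step 31: x0=(-1.7690, 1.1944) x1=(-0.9918, -2.3578) x2=(-0.7725, 0.0008)
step 32: x0=(-1.8010, 1.1900) x1=(-0.9966, -2.3678) x2=(-0.7663, 0.0134)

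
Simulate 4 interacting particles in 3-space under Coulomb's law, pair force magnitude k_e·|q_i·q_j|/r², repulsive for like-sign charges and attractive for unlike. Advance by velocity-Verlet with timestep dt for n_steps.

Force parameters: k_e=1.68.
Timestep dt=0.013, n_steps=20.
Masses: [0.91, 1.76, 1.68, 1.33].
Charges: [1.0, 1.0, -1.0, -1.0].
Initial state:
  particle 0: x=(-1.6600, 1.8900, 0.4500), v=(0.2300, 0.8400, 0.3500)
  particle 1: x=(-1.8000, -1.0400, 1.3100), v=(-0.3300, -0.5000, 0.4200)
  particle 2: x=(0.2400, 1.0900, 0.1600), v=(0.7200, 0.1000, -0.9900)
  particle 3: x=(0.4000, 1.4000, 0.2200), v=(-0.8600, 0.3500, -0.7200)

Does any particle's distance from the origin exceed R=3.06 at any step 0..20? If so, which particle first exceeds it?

no

step 0: x0=(-1.6600, 1.8900, 0.4500) x1=(-1.8000, -1.0400, 1.3100) x2=(0.2400, 1.0900, 0.1600) x3=(0.4000, 1.4000, 0.2200)
step 1: x0=(-1.6569, 1.9009, 0.4545) x1=(-1.8043, -1.0465, 1.3155) x2=(0.2490, 1.0907, 0.1470) x3=(0.3892, 1.4053, 0.2108)
step 2: x0=(-1.6538, 1.9118, 0.4590) x1=(-1.8085, -1.0530, 1.3209) x2=(0.2575, 1.0902, 0.1338) x3=(0.3790, 1.4122, 0.2019)
step 3: x0=(-1.6504, 1.9227, 0.4635) x1=(-1.8128, -1.0595, 1.3264) x2=(0.2654, 1.0884, 0.1203) x3=(0.3694, 1.4206, 0.1934)
step 4: x0=(-1.6470, 1.9336, 0.4680) x1=(-1.8170, -1.0660, 1.3318) x2=(0.2729, 1.0854, 0.1066) x3=(0.3601, 1.4306, 0.1852)
step 5: x0=(-1.6434, 1.9444, 0.4724) x1=(-1.8212, -1.0725, 1.3372) x2=(0.2800, 1.0812, 0.0926) x3=(0.3513, 1.4422, 0.1774)
step 6: x0=(-1.6397, 1.9553, 0.4768) x1=(-1.8254, -1.0789, 1.3427) x2=(0.2869, 1.0758, 0.0784) x3=(0.3426, 1.4551, 0.1699)
step 7: x0=(-1.6358, 1.9661, 0.4811) x1=(-1.8296, -1.0854, 1.3481) x2=(0.2935, 1.0694, 0.0639) x3=(0.3341, 1.4694, 0.1628)
step 8: x0=(-1.6318, 1.9769, 0.4855) x1=(-1.8338, -1.0919, 1.3535) x2=(0.3000, 1.0621, 0.0492) x3=(0.3256, 1.4849, 0.1560)
step 9: x0=(-1.6277, 1.9877, 0.4898) x1=(-1.8379, -1.0983, 1.3589) x2=(0.3065, 1.0539, 0.0342) x3=(0.3172, 1.5015, 0.1494)
step 10: x0=(-1.6235, 1.9985, 0.4940) x1=(-1.8420, -1.1048, 1.3643) x2=(0.3129, 1.0449, 0.0191) x3=(0.3087, 1.5191, 0.1431)
step 11: x0=(-1.6191, 2.0093, 0.4982) x1=(-1.8461, -1.1113, 1.3697) x2=(0.3192, 1.0353, 0.0039) x3=(0.3002, 1.5375, 0.1371)
step 12: x0=(-1.6146, 2.0200, 0.5024) x1=(-1.8502, -1.1177, 1.3751) x2=(0.3255, 1.0251, -0.0115) x3=(0.2915, 1.5566, 0.1313)
step 13: x0=(-1.6099, 2.0308, 0.5066) x1=(-1.8543, -1.1242, 1.3805) x2=(0.3318, 1.0143, -0.0271) x3=(0.2828, 1.5765, 0.1257)
step 14: x0=(-1.6052, 2.0415, 0.5107) x1=(-1.8584, -1.1306, 1.3859) x2=(0.3382, 1.0031, -0.0427) x3=(0.2739, 1.5969, 0.1202)
step 15: x0=(-1.6003, 2.0522, 0.5148) x1=(-1.8624, -1.1371, 1.3913) x2=(0.3445, 0.9914, -0.0585) x3=(0.2649, 1.6179, 0.1149)
step 16: x0=(-1.5952, 2.0629, 0.5188) x1=(-1.8665, -1.1435, 1.3966) x2=(0.3508, 0.9794, -0.0743) x3=(0.2558, 1.6394, 0.1098)
step 17: x0=(-1.5901, 2.0735, 0.5228) x1=(-1.8705, -1.1500, 1.4020) x2=(0.3572, 0.9671, -0.0903) x3=(0.2466, 1.6613, 0.1048)
step 18: x0=(-1.5848, 2.0842, 0.5268) x1=(-1.8745, -1.1564, 1.4074) x2=(0.3636, 0.9544, -0.1063) x3=(0.2373, 1.6835, 0.0999)
step 19: x0=(-1.5794, 2.0948, 0.5307) x1=(-1.8785, -1.1628, 1.4127) x2=(0.3699, 0.9415, -0.1223) x3=(0.2278, 1.7062, 0.0952)
step 20: x0=(-1.5738, 2.1054, 0.5345) x1=(-1.8825, -1.1693, 1.4181) x2=(0.3763, 0.9284, -0.1384) x3=(0.2182, 1.7291, 0.0905)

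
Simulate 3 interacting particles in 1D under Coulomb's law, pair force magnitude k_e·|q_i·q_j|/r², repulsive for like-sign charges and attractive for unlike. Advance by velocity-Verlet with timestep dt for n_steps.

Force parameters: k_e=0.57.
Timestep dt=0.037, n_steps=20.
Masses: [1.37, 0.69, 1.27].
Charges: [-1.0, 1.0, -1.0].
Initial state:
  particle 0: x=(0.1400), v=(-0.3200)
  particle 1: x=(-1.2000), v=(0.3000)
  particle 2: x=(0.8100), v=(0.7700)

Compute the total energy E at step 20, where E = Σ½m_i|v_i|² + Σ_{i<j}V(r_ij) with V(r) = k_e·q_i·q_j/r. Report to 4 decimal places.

step 0: x0=(0.1400) x1=(-1.2000) x2=(0.8100)
step 1: x0=(0.1274) x1=(-1.1884) x2=(0.8391)
step 2: x0=(0.1133) x1=(-1.1760) x2=(0.8693)
step 3: x0=(0.0979) x1=(-1.1625) x2=(0.9004)
step 4: x0=(0.0812) x1=(-1.1481) x2=(0.9322)
step 5: x0=(0.0634) x1=(-1.1327) x2=(0.9649)
step 6: x0=(0.0444) x1=(-1.1162) x2=(0.9981)
step 7: x0=(0.0244) x1=(-1.0987) x2=(1.0318)
step 8: x0=(0.0034) x1=(-1.0800) x2=(1.0661)
step 9: x0=(-0.0185) x1=(-1.0600) x2=(1.1007)
step 10: x0=(-0.0415) x1=(-1.0388) x2=(1.1357)
step 11: x0=(-0.0654) x1=(-1.0163) x2=(1.1710)
step 12: x0=(-0.0904) x1=(-0.9922) x2=(1.2066)
step 13: x0=(-0.1164) x1=(-0.9665) x2=(1.2424)
step 14: x0=(-0.1435) x1=(-0.9390) x2=(1.2785)
step 15: x0=(-0.1717) x1=(-0.9095) x2=(1.3147)
step 16: x0=(-0.2013) x1=(-0.8777) x2=(1.3510)
step 17: x0=(-0.2323) x1=(-0.8432) x2=(1.3875)
step 18: x0=(-0.2651) x1=(-0.8054) x2=(1.4241)
step 19: x0=(-0.3001) x1=(-0.7636) x2=(1.4608)
step 20: x0=(-0.3379) x1=(-0.7162) x2=(1.4976)
step 0 velocities: v0=(-0.3200) v1=(0.3000) v2=(0.7700)
step 0: KE=0.4777, PE=0.1418, E=0.6195
step 20 velocities: v0=(-1.0772) v1=(1.3899) v2=(0.9946)
step 20: KE=2.0894, PE=-1.4535, E=0.6360

0.6360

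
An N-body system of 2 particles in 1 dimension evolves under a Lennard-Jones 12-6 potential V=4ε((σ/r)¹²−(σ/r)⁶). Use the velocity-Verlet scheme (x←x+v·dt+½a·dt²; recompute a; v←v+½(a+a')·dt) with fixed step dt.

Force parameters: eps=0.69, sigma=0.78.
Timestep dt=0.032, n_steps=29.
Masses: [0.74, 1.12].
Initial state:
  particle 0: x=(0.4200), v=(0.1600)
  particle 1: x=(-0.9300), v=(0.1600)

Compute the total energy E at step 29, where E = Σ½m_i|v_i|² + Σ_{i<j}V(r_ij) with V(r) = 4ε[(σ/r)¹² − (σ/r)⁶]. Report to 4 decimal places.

step 0: x0=(0.4200) x1=(-0.9300)
step 1: x0=(0.4248) x1=(-0.9247)
step 2: x0=(0.4291) x1=(-0.9190)
step 3: x0=(0.4327) x1=(-0.9129)
step 4: x0=(0.4358) x1=(-0.9064)
step 5: x0=(0.4382) x1=(-0.8995)
step 6: x0=(0.4401) x1=(-0.8922)
step 7: x0=(0.4412) x1=(-0.8845)
step 8: x0=(0.4418) x1=(-0.8764)
step 9: x0=(0.4416) x1=(-0.8678)
step 10: x0=(0.4408) x1=(-0.8587)
step 11: x0=(0.4392) x1=(-0.8491)
step 12: x0=(0.4368) x1=(-0.8390)
step 13: x0=(0.4335) x1=(-0.8284)
step 14: x0=(0.4294) x1=(-0.8172)
step 15: x0=(0.4243) x1=(-0.8053)
step 16: x0=(0.4181) x1=(-0.7927)
step 17: x0=(0.4108) x1=(-0.7794)
step 18: x0=(0.4022) x1=(-0.7652)
step 19: x0=(0.3921) x1=(-0.7500)
step 20: x0=(0.3805) x1=(-0.7338)
step 21: x0=(0.3669) x1=(-0.7164)
step 22: x0=(0.3513) x1=(-0.6975)
step 23: x0=(0.3332) x1=(-0.6771)
step 24: x0=(0.3124) x1=(-0.6548)
step 25: x0=(0.2886) x1=(-0.6306)
step 26: x0=(0.2624) x1=(-0.6048)
step 27: x0=(0.2371) x1=(-0.5796)
step 28: x0=(0.2228) x1=(-0.5616)
step 29: x0=(0.2349) x1=(-0.5611)
step 0 velocities: v0=(0.1600) v1=(0.1600)
step 0: KE=0.0238, PE=-0.0989, E=-0.0750
step 29 velocities: v0=(0.6840) v1=(-0.1862)
step 29: KE=0.1925, PE=-0.2797, E=-0.0872

-0.0872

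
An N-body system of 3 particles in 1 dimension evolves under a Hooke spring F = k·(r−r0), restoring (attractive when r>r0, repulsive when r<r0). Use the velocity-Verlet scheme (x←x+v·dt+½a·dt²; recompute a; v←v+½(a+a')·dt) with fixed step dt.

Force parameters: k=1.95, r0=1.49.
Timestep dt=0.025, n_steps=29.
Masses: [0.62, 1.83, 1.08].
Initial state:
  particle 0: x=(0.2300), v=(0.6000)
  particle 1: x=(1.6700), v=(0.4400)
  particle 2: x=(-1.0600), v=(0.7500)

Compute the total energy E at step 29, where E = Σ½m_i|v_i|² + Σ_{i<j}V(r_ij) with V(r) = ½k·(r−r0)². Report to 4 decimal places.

2.1326

step 0: x0=(0.2300) x1=(1.6700) x2=(-1.0600)
step 1: x0=(0.2451) x1=(1.6806) x2=(-1.0407)
step 2: x0=(0.2606) x1=(1.6904) x2=(-1.0202)
step 3: x0=(0.2763) x1=(1.6995) x2=(-0.9985)
step 4: x0=(0.2923) x1=(1.7078) x2=(-0.9758)
step 5: x0=(0.3087) x1=(1.7153) x2=(-0.9519)
step 6: x0=(0.3253) x1=(1.7221) x2=(-0.9270)
step 7: x0=(0.3422) x1=(1.7282) x2=(-0.9010)
step 8: x0=(0.3593) x1=(1.7336) x2=(-0.8741)
step 9: x0=(0.3768) x1=(1.7384) x2=(-0.8461)
step 10: x0=(0.3945) x1=(1.7425) x2=(-0.8172)
step 11: x0=(0.4125) x1=(1.7460) x2=(-0.7875)
step 12: x0=(0.4307) x1=(1.7489) x2=(-0.7569)
step 13: x0=(0.4492) x1=(1.7512) x2=(-0.7254)
step 14: x0=(0.4680) x1=(1.7530) x2=(-0.6932)
step 15: x0=(0.4870) x1=(1.7543) x2=(-0.6604)
step 16: x0=(0.5062) x1=(1.7551) x2=(-0.6268)
step 17: x0=(0.5257) x1=(1.7555) x2=(-0.5927)
step 18: x0=(0.5454) x1=(1.7555) x2=(-0.5580)
step 19: x0=(0.5652) x1=(1.7552) x2=(-0.5228)
step 20: x0=(0.5853) x1=(1.7545) x2=(-0.4871)
step 21: x0=(0.6056) x1=(1.7535) x2=(-0.4511)
step 22: x0=(0.6261) x1=(1.7523) x2=(-0.4148)
step 23: x0=(0.6467) x1=(1.7509) x2=(-0.3782)
step 24: x0=(0.6675) x1=(1.7493) x2=(-0.3415)
step 25: x0=(0.6884) x1=(1.7475) x2=(-0.3046)
step 26: x0=(0.7095) x1=(1.7457) x2=(-0.2676)
step 27: x0=(0.7306) x1=(1.7439) x2=(-0.2306)
step 28: x0=(0.7519) x1=(1.7420) x2=(-0.1936)
step 29: x0=(0.7733) x1=(1.7402) x2=(-0.1568)
step 0 velocities: v0=(0.6000) v1=(0.4400) v2=(0.7500)
step 0: KE=0.5925, PE=1.5406, E=2.1331
step 29 velocities: v0=(0.8560) v1=(-0.0716) v2=(1.4699)
step 29: KE=1.3986, PE=0.7340, E=2.1326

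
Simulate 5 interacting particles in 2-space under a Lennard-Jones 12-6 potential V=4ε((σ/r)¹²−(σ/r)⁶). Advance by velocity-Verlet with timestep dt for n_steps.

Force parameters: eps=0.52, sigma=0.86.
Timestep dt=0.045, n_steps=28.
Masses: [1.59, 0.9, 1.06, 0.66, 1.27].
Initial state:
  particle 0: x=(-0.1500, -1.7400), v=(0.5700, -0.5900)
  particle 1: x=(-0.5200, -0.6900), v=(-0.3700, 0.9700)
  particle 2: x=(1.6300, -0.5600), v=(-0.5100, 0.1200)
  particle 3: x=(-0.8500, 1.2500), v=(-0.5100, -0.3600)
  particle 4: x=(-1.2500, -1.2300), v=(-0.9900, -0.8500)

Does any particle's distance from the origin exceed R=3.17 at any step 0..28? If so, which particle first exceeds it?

no

step 0: x0=(-0.1500, -1.7400) x1=(-0.5200, -0.6900) x2=(1.6300, -0.5600) x3=(-0.8500, 1.2500) x4=(-1.2500, -1.2300)
step 1: x0=(-0.1252, -1.7655) x1=(-0.5321, -0.6448) x2=(1.6070, -0.5546) x3=(-0.8729, 1.2337) x4=(-1.2967, -1.2707)
step 2: x0=(-0.1017, -1.7892) x1=(-0.5447, -0.6028) x2=(1.5839, -0.5493) x3=(-0.8958, 1.2172) x4=(-1.3413, -1.3111)
step 3: x0=(-0.0792, -1.8118) x1=(-0.5590, -0.5644) x2=(1.5607, -0.5439) x3=(-0.9187, 1.2005) x4=(-1.3834, -1.3502)
step 4: x0=(-0.0576, -1.8335) x1=(-0.5749, -0.5290) x2=(1.5374, -0.5386) x3=(-0.9415, 1.1836) x4=(-1.4232, -1.3883)
step 5: x0=(-0.0365, -1.8545) x1=(-0.5921, -0.4958) x2=(1.5140, -0.5334) x3=(-0.9643, 1.1663) x4=(-1.4615, -1.4253)
step 6: x0=(-0.0159, -1.8750) x1=(-0.6101, -0.4643) x2=(1.4905, -0.5282) x3=(-0.9869, 1.1486) x4=(-1.4984, -1.4616)
step 7: x0=(0.0044, -1.8951) x1=(-0.6288, -0.4340) x2=(1.4669, -0.5230) x3=(-1.0095, 1.1305) x4=(-1.5344, -1.4973)
step 8: x0=(0.0243, -1.9149) x1=(-0.6480, -0.4044) x2=(1.4432, -0.5179) x3=(-1.0319, 1.1118) x4=(-1.5696, -1.5325)
step 9: x0=(0.0440, -1.9344) x1=(-0.6676, -0.3752) x2=(1.4193, -0.5128) x3=(-1.0542, 1.0925) x4=(-1.6042, -1.5674)
step 10: x0=(0.0636, -1.9537) x1=(-0.6875, -0.3462) x2=(1.3954, -0.5078) x3=(-1.0763, 1.0725) x4=(-1.6385, -1.6020)
step 11: x0=(0.0830, -1.9729) x1=(-0.7077, -0.3170) x2=(1.3713, -0.5028) x3=(-1.0981, 1.0515) x4=(-1.6723, -1.6364)
step 12: x0=(0.1023, -1.9919) x1=(-0.7282, -0.2875) x2=(1.3471, -0.4979) x3=(-1.1195, 1.0293) x4=(-1.7059, -1.6706)
step 13: x0=(0.1215, -2.0108) x1=(-0.7491, -0.2572) x2=(1.3227, -0.4931) x3=(-1.1406, 1.0057) x4=(-1.7392, -1.7046)
step 14: x0=(0.1406, -2.0296) x1=(-0.7704, -0.2259) x2=(1.2983, -0.4883) x3=(-1.1611, 0.9803) x4=(-1.7724, -1.7385)
step 15: x0=(0.1598, -2.0483) x1=(-0.7922, -0.1932) x2=(1.2737, -0.4836) x3=(-1.1808, 0.9526) x4=(-1.8054, -1.7724)
step 16: x0=(0.1788, -2.0668) x1=(-0.8147, -0.1586) x2=(1.2491, -0.4789) x3=(-1.1996, 0.9220) x4=(-1.8383, -1.8061)
step 17: x0=(0.1979, -2.0853) x1=(-0.8381, -0.1215) x2=(1.2243, -0.4744) x3=(-1.2171, 0.8878) x4=(-1.8711, -1.8398)
step 18: x0=(0.2169, -2.1037) x1=(-0.8627, -0.0814) x2=(1.1993, -0.4699) x3=(-1.2330, 0.8495) x4=(-1.9038, -1.8734)
step 19: x0=(0.2360, -2.1220) x1=(-0.8880, -0.0394) x2=(1.1743, -0.4654) x3=(-1.2478, 0.8082) x4=(-1.9364, -1.9070)
step 20: x0=(0.2550, -2.1403) x1=(-0.9106, -0.0035) x2=(1.1492, -0.4611) x3=(-1.2661, 0.7753) x4=(-1.9690, -1.9406)
step 21: x0=(0.2741, -2.1584) x1=(-0.9185, -0.0001) x2=(1.1239, -0.4568) x3=(-1.3045, 0.7865) x4=(-2.0016, -1.9741)
step 22: x0=(0.2931, -2.1765) x1=(-0.9164, -0.0170) x2=(1.0985, -0.4527) x3=(-1.3565, 0.8253) x4=(-2.0341, -2.0076)
step 23: x0=(0.3122, -2.1945) x1=(-0.9134, -0.0354) x2=(1.0731, -0.4485) x3=(-1.4094, 0.8660) x4=(-2.0666, -2.0410)
step 24: x0=(0.3312, -2.2125) x1=(-0.9118, -0.0513) x2=(1.0475, -0.4445) x3=(-1.4605, 0.9032) x4=(-2.0990, -2.0745)
step 25: x0=(0.3503, -2.2304) x1=(-0.9117, -0.0645) x2=(1.0218, -0.4406) x3=(-1.5093, 0.9366) x4=(-2.1314, -2.1079)
step 26: x0=(0.3694, -2.2481) x1=(-0.9129, -0.0754) x2=(0.9959, -0.4367) x3=(-1.5563, 0.9669) x4=(-2.1638, -2.1413)
step 27: x0=(0.3885, -2.2659) x1=(-0.9150, -0.0847) x2=(0.9700, -0.4329) x3=(-1.6018, 0.9948) x4=(-2.1962, -2.1747)
step 28: x0=(0.4075, -2.2835) x1=(-0.9180, -0.0926) x2=(0.9439, -0.4292) x3=(-1.6461, 1.0208) x4=(-2.2285, -2.2081)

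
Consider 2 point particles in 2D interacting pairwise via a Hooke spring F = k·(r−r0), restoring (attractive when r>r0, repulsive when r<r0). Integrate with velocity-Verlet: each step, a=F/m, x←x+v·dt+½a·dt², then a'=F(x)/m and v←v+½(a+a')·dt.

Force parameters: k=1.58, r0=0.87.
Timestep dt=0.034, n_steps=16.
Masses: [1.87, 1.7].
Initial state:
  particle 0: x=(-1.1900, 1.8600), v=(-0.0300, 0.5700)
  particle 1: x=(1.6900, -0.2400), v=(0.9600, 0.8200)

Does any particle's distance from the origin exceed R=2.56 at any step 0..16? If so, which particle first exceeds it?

no

step 0: x0=(-1.1900, 1.8600) x1=(1.6900, -0.2400)
step 1: x0=(-1.1900, 1.8786) x1=(1.7215, -0.2113)
step 2: x0=(-1.1878, 1.8957) x1=(1.7506, -0.1808)
step 3: x0=(-1.1834, 1.9112) x1=(1.7773, -0.1487)
step 4: x0=(-1.1768, 1.9252) x1=(1.8016, -0.1149)
step 5: x0=(-1.1680, 1.9377) x1=(1.8234, -0.0794)
step 6: x0=(-1.1571, 1.9486) x1=(1.8429, -0.0423)
step 7: x0=(-1.1438, 1.9582) x1=(1.8598, -0.0036)
step 8: x0=(-1.1284, 1.9662) x1=(1.8744, 0.0367)
step 9: x0=(-1.1107, 1.9729) x1=(1.8865, 0.0786)
step 10: x0=(-1.0909, 1.9781) x1=(1.8962, 0.1221)
step 11: x0=(-1.0688, 1.9820) x1=(1.9034, 0.1670)
step 12: x0=(-1.0446, 1.9845) x1=(1.9083, 0.2134)
step 13: x0=(-1.0182, 1.9858) x1=(1.9107, 0.2612)
step 14: x0=(-0.9897, 1.9858) x1=(1.9109, 0.3104)
step 15: x0=(-0.9591, 1.9846) x1=(1.9087, 0.3610)
step 16: x0=(-0.9264, 1.9822) x1=(1.9043, 0.4128)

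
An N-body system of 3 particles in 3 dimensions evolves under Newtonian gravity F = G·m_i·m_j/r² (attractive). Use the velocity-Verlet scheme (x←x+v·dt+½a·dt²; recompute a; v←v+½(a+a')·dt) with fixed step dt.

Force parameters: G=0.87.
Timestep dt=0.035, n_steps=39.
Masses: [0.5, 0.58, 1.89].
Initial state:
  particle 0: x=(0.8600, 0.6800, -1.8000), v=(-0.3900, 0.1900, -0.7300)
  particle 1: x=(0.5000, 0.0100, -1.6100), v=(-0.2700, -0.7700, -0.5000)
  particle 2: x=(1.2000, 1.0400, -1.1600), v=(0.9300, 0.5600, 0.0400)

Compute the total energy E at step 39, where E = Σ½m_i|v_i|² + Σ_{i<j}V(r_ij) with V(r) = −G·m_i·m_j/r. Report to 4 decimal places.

step 0: x0=(0.8600, 0.6800, -1.8000) x1=(0.5000, 0.0100, -1.6100) x2=(1.2000, 1.0400, -1.1600)
step 1: x0=(0.8468, 0.6869, -1.8242) x1=(0.4911, -0.0161, -1.6274) x2=(1.2323, 1.0593, -1.1590)
step 2: x0=(0.8344, 0.6942, -1.8460) x1=(0.4830, -0.0408, -1.6447) x2=(1.2641, 1.0780, -1.1586)
step 3: x0=(0.8228, 0.7018, -1.8658) x1=(0.4758, -0.0640, -1.6618) x2=(1.2954, 1.0962, -1.1589)
step 4: x0=(0.8121, 0.7096, -1.8835) x1=(0.4694, -0.0859, -1.6788) x2=(1.3262, 1.1139, -1.1597)
step 5: x0=(0.8021, 0.7176, -1.8996) x1=(0.4637, -0.1065, -1.6956) x2=(1.3567, 1.1313, -1.1610)
step 6: x0=(0.7930, 0.7258, -1.9140) x1=(0.4586, -0.1261, -1.7124) x2=(1.3867, 1.1482, -1.1628)
step 7: x0=(0.7847, 0.7340, -1.9270) x1=(0.4542, -0.1445, -1.7290) x2=(1.4163, 1.1647, -1.1650)
step 8: x0=(0.7771, 0.7424, -1.9386) x1=(0.4503, -0.1618, -1.7456) x2=(1.4455, 1.1809, -1.1676)
step 9: x0=(0.7703, 0.7507, -1.9489) x1=(0.4470, -0.1782, -1.7620) x2=(1.4743, 1.1968, -1.1705)
step 10: x0=(0.7643, 0.7592, -1.9581) x1=(0.4442, -0.1936, -1.7783) x2=(1.5028, 1.2124, -1.1738)
step 11: x0=(0.7590, 0.7676, -1.9661) x1=(0.4419, -0.2080, -1.7946) x2=(1.5310, 1.2277, -1.1774)
step 12: x0=(0.7545, 0.7760, -1.9732) x1=(0.4401, -0.2216, -1.8107) x2=(1.5588, 1.2427, -1.1813)
step 13: x0=(0.7507, 0.7845, -1.9793) x1=(0.4387, -0.2344, -1.8268) x2=(1.5863, 1.2575, -1.1855)
step 14: x0=(0.7476, 0.7929, -1.9845) x1=(0.4377, -0.2463, -1.8427) x2=(1.6134, 1.2720, -1.1900)
step 15: x0=(0.7452, 0.8013, -1.9888) x1=(0.4371, -0.2575, -1.8586) x2=(1.6403, 1.2863, -1.1947)
step 16: x0=(0.7435, 0.8097, -1.9923) x1=(0.4370, -0.2679, -1.8743) x2=(1.6668, 1.3004, -1.1997)
step 17: x0=(0.7425, 0.8180, -1.9951) x1=(0.4372, -0.2775, -1.8899) x2=(1.6930, 1.3142, -1.2049)
step 18: x0=(0.7421, 0.8263, -1.9972) x1=(0.4378, -0.2864, -1.9055) x2=(1.7190, 1.3279, -1.2103)
step 19: x0=(0.7425, 0.8346, -1.9986) x1=(0.4387, -0.2946, -1.9209) x2=(1.7446, 1.3413, -1.2159)
step 20: x0=(0.7435, 0.8429, -1.9993) x1=(0.4400, -0.3022, -1.9362) x2=(1.7700, 1.3545, -1.2217)
step 21: x0=(0.7452, 0.8511, -1.9994) x1=(0.4417, -0.3091, -1.9515) x2=(1.7951, 1.3675, -1.2278)
step 22: x0=(0.7476, 0.8592, -1.9990) x1=(0.4436, -0.3153, -1.9666) x2=(1.8199, 1.3804, -1.2340)
step 23: x0=(0.7506, 0.8674, -1.9980) x1=(0.4459, -0.3209, -1.9816) x2=(1.8445, 1.3930, -1.2404)
step 24: x0=(0.7542, 0.8755, -1.9964) x1=(0.4484, -0.3259, -1.9965) x2=(1.8687, 1.4055, -1.2469)
step 25: x0=(0.7585, 0.8836, -1.9944) x1=(0.4513, -0.3303, -2.0112) x2=(1.8928, 1.4178, -1.2537)
step 26: x0=(0.7634, 0.8916, -1.9919) x1=(0.4545, -0.3341, -2.0259) x2=(1.9165, 1.4299, -1.2606)
step 27: x0=(0.7690, 0.8996, -1.9889) x1=(0.4580, -0.3373, -2.0404) x2=(1.9400, 1.4419, -1.2676)
step 28: x0=(0.7753, 0.9076, -1.9855) x1=(0.4617, -0.3400, -2.0548) x2=(1.9633, 1.4537, -1.2748)
step 29: x0=(0.7821, 0.9155, -1.9817) x1=(0.4657, -0.3421, -2.0691) x2=(1.9862, 1.4653, -1.2822)
step 30: x0=(0.7896, 0.9234, -1.9775) x1=(0.4700, -0.3437, -2.0833) x2=(2.0090, 1.4768, -1.2897)
step 31: x0=(0.7977, 0.9313, -1.9729) x1=(0.4746, -0.3447, -2.0974) x2=(2.0315, 1.4881, -1.2973)
step 32: x0=(0.8065, 0.9392, -1.9679) x1=(0.4795, -0.3452, -2.1113) x2=(2.0537, 1.4993, -1.3051)
step 33: x0=(0.8159, 0.9471, -1.9626) x1=(0.4846, -0.3453, -2.1251) x2=(2.0757, 1.5103, -1.3130)
step 34: x0=(0.8259, 0.9549, -1.9570) x1=(0.4899, -0.3448, -2.1387) x2=(2.0974, 1.5212, -1.3210)
step 35: x0=(0.8365, 0.9628, -1.9511) x1=(0.4956, -0.3438, -2.1522) x2=(2.1189, 1.5319, -1.3292)
step 36: x0=(0.8478, 0.9706, -1.9448) x1=(0.5014, -0.3423, -2.1656) x2=(2.1402, 1.5424, -1.3374)
step 37: x0=(0.8597, 0.9785, -1.9383) x1=(0.5076, -0.3404, -2.1789) x2=(2.1612, 1.5528, -1.3458)
step 38: x0=(0.8723, 0.9864, -1.9315) x1=(0.5140, -0.3379, -2.1920) x2=(2.1820, 1.5631, -1.3543)
step 39: x0=(0.8854, 0.9943, -1.9245) x1=(0.5206, -0.3351, -2.2050) x2=(2.2025, 1.5732, -1.3629)
step 0 velocities: v0=(-0.3900, 0.1900, -0.7300) v1=(-0.2700, -0.7700, -0.5000) v2=(0.9300, 0.5600, 0.0400)
step 0: KE=1.5611, PE=-2.0581, E=-0.4970
step 39 velocities: v0=(0.3858, 0.2256, 0.2047) v1=(0.1929, 0.0888, -0.3686) v2=(0.5827, 0.2870, -0.2476)
step 39: KE=0.5696, PE=-1.0676, E=-0.4981

-0.4981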